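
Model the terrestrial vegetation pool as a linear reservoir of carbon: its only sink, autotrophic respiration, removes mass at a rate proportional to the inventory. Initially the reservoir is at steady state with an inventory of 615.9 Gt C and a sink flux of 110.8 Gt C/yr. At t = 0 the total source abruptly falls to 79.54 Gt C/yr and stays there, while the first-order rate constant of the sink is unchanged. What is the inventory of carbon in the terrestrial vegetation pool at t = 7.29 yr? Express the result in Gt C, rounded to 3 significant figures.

The sink rate constant is k = F₀/M₀ = 110.8/615.9 = 0.1799 yr⁻¹.
Solving dM/dt = F₁ − kM with M(0) = M₀ gives M(t) = F₁/k + (M₀ − F₁/k)·e^(−kt).
F₁/k = 79.54/0.1799 = 442.14 Gt C; kt = 0.1799 × 7.29 = 1.311, e^(−kt) = 0.2694.
M(7.29) = 442.14 + (615.9 − 442.14) × 0.2694 = 442.14 + 46.82 = 488.95 Gt C.

489 Gt C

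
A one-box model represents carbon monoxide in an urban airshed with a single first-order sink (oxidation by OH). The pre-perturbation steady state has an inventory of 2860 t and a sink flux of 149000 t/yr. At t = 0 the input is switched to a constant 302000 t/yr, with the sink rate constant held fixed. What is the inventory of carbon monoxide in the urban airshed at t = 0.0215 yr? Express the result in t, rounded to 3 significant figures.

τ = M₀/F₀ = 2860/149000 = 0.01919 yr; rate constant k = 1/τ.
New steady state M_∞ = F₁/k = F₁·τ = 302000 × 0.01919 = 5796.8 t.
M(t) = M_∞ + (M₀ − M_∞)·e^(−t/τ); t/τ = 0.0215/0.01919 = 1.120, so e^(−t/τ) = 0.3262.
M(t) = 5796.8 − 2937 × 0.3262 = 4838.7 t.

4840 t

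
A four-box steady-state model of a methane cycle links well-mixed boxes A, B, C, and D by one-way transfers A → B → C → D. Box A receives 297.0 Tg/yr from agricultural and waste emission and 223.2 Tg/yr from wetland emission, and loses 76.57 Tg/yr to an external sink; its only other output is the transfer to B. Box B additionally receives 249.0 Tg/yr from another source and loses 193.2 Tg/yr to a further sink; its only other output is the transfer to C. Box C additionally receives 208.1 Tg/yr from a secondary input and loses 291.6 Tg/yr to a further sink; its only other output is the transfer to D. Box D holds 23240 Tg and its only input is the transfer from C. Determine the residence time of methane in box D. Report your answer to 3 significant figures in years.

Box A: F(A→B) = (297.0 + 223.2) − 76.57 = 443.63 Tg/yr.
Box B: F(B→C) = (443.63 + 249.0) − 193.2 = 499.43 Tg/yr.
Box C: F(C→D) = (499.43 + 208.1) − 291.6 = 415.93 Tg/yr.
Box D throughput = its input = 415.93 Tg/yr; τ = 23240 / 415.93 = 55.87 yr.

55.9 yr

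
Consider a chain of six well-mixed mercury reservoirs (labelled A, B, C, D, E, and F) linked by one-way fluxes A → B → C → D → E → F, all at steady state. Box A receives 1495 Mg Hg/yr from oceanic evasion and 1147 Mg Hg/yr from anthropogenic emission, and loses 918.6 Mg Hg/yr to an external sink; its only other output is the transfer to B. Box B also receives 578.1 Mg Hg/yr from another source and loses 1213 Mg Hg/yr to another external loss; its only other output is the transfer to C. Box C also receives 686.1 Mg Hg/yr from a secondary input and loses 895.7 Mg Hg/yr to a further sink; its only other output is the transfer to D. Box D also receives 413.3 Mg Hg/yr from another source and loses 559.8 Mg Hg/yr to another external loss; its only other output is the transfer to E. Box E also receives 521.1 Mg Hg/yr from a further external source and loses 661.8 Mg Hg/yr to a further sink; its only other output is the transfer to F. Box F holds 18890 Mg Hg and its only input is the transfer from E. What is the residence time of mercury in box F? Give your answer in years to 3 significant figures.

Box A: F(A→B) = (1495 + 1147) − 918.6 = 1723.4 Mg Hg/yr.
Box B: F(B→C) = (1723.4 + 578.1) − 1213 = 1088.5 Mg Hg/yr.
Box C: F(C→D) = (1088.5 + 686.1) − 895.7 = 878.90 Mg Hg/yr.
Box D: F(D→E) = (878.90 + 413.3) − 559.8 = 732.40 Mg Hg/yr.
Box E: F(E→F) = (732.40 + 521.1) − 661.8 = 591.70 Mg Hg/yr.
Box F throughput = its input = 591.70 Mg Hg/yr; τ = 18890 / 591.70 = 31.92 yr.

31.9 yr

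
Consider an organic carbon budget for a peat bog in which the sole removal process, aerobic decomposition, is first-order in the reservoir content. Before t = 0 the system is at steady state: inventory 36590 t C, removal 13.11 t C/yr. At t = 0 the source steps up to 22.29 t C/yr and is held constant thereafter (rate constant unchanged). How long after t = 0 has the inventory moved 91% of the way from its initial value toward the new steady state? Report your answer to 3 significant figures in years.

τ = M₀/F₀ = 36590/13.11 = 2791 yr.
The remaining gap fraction is e^(−t/τ); 91% covered ⇒ e^(−t/τ) = 0.0900.
t = −τ ln(0.0900) = 2791 × 2.408 = 6721 yr.

6720 yr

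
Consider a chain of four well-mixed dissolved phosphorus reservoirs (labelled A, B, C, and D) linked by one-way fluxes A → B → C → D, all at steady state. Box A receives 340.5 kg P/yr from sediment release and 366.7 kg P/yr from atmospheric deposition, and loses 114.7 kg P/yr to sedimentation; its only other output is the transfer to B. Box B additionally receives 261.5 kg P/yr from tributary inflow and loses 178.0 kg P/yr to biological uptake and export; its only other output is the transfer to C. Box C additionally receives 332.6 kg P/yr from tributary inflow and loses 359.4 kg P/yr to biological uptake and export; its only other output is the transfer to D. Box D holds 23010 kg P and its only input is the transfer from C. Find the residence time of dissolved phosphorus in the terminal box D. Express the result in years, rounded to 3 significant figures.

Box A: F(A→B) = (340.5 + 366.7) − 114.7 = 592.50 kg P/yr.
Box B: F(B→C) = (592.50 + 261.5) − 178.0 = 676.00 kg P/yr.
Box C: F(C→D) = (676.00 + 332.6) − 359.4 = 649.20 kg P/yr.
Box D throughput = its input = 649.20 kg P/yr; τ = 23010 / 649.20 = 35.44 yr.

35.4 yr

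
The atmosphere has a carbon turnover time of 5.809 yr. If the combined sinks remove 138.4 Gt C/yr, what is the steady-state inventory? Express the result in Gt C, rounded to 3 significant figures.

τ = M/F ⇒ M = τ × F = 5.809 × 138.4 = 804.0 Gt C.

804 Gt C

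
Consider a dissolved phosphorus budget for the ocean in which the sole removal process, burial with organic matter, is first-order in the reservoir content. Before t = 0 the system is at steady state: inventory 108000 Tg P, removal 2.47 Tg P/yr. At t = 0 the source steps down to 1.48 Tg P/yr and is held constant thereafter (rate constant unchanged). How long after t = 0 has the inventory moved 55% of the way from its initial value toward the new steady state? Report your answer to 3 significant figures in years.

τ = M₀/F₀ = 108000/2.47 = 43720 yr.
The remaining gap fraction is e^(−t/τ); 55% covered ⇒ e^(−t/τ) = 0.450.
t = −τ ln(0.450) = 43720 × 0.7985 = 34910 yr.

34900 yr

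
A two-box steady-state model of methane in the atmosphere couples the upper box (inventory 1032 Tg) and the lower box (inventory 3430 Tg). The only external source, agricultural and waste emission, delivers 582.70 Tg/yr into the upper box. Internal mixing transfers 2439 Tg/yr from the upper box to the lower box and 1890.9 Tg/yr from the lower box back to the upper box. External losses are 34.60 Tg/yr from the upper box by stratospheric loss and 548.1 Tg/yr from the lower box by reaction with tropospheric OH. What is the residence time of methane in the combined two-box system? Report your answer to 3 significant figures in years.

7.66 yr

Residence time in the combined system uses the total inventory and the total *external* removal — internal exchanges between the two boxes cancel.
M_total = 1032 + 3430 = 4462.0 Tg.
ΣF_external_out = 34.60 + 548.1 = 582.70 Tg/yr.
τ = M_total / ΣF_ext = 4462.0 / 582.70 = 7.657 yr.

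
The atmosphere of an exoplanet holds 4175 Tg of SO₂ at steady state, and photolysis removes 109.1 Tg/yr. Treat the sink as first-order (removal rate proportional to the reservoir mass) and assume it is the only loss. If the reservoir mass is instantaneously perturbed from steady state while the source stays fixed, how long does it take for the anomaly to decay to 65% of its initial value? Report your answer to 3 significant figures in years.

16.5 yr

For a linear reservoir the anomaly decays as exp(−t/τ) with τ = M/F = 4175/109.1 = 38.27 yr.
exp(−t/τ) = 0.65 ⇒ t = −τ ln(0.65) = 38.27 × 0.4308 = 16.49 yr.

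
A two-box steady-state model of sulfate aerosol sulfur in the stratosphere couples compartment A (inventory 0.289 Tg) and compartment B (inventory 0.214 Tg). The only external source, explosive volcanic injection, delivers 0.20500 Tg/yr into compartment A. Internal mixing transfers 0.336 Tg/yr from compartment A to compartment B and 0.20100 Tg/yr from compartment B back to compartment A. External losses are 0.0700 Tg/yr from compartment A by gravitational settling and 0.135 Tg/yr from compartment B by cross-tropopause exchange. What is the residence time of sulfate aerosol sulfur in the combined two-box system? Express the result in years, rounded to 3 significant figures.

Residence time in the combined system uses the total inventory and the total *external* removal — internal exchanges between the two boxes cancel.
M_total = 0.289 + 0.214 = 0.50300 Tg.
ΣF_external_out = 0.0700 + 0.135 = 0.20500 Tg/yr.
τ = M_total / ΣF_ext = 0.50300 / 0.20500 = 2.454 yr.

2.45 yr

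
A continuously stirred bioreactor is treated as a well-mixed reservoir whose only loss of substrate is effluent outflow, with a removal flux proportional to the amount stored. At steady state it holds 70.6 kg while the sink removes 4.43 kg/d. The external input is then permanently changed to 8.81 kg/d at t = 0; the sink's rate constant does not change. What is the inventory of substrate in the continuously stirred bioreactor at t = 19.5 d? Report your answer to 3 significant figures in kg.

120 kg

τ = M₀/F₀ = 70.6/4.43 = 15.94 d; rate constant k = 1/τ.
New steady state M_∞ = F₁/k = F₁·τ = 8.81 × 15.94 = 140.40 kg.
M(t) = M_∞ + (M₀ − M_∞)·e^(−t/τ); t/τ = 19.5/15.94 = 1.224, so e^(−t/τ) = 0.2942.
M(t) = 140.40 − 69.80 × 0.2942 = 119.87 kg.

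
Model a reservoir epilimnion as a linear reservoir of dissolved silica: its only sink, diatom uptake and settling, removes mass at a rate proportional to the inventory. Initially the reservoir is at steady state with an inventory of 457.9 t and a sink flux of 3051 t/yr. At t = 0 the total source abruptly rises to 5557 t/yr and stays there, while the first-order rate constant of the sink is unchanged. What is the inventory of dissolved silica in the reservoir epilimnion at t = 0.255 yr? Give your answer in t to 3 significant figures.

Residence time τ = M₀/F₀ = 0.1501 yr. The eventual steady state is M_∞ = M₀·(F₁/F₀) = 457.9 × 5557/3051 = 834.01 t.
The anomaly ΔM(t) = M(t) − M_∞ decays as ΔM₀·e^(−t/τ) with ΔM₀ = 457.9 − 834.01 = −376.1 t.
At t = 0.255 yr, e^(−t/τ) = e^(−1.699) = 0.1829, so ΔM = −68.77 t and M = 834.01 − 68.77 = 765.23 t.

765 t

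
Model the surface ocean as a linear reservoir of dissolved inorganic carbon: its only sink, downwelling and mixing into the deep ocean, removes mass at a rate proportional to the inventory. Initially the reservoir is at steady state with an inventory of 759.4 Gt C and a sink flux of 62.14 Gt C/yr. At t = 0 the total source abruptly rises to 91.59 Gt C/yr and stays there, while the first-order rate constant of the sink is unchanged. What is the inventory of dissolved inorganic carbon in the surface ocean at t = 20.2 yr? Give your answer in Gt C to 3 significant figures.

1050 Gt C

The sink rate constant is k = F₀/M₀ = 62.14/759.4 = 0.08183 yr⁻¹.
Solving dM/dt = F₁ − kM with M(0) = M₀ gives M(t) = F₁/k + (M₀ − F₁/k)·e^(−kt).
F₁/k = 91.59/0.08183 = 1119.3 Gt C; kt = 0.08183 × 20.2 = 1.653, e^(−kt) = 0.1915.
M(20.2) = 1119.3 + (759.4 − 1119.3) × 0.1915 = 1119.3 − 68.92 = 1050.4 Gt C.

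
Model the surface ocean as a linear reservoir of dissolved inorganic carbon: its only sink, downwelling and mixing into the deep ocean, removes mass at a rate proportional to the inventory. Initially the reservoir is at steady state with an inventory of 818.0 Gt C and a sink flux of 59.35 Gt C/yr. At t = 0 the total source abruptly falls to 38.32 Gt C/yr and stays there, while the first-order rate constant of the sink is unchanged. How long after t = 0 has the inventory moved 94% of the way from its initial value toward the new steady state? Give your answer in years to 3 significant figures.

τ = M₀/F₀ = 818.0/59.35 = 13.78 yr.
The remaining gap fraction is e^(−t/τ); 94% covered ⇒ e^(−t/τ) = 0.0600.
t = −τ ln(0.0600) = 13.78 × 2.813 = 38.78 yr.

38.8 yr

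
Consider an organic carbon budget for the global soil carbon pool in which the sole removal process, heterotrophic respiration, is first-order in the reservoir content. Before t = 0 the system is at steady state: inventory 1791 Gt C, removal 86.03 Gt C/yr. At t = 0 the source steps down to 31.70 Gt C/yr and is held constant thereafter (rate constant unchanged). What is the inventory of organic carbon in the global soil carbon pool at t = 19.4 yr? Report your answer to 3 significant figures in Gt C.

τ = M₀/F₀ = 1791/86.03 = 20.82 yr; rate constant k = 1/τ.
New steady state M_∞ = F₁/k = F₁·τ = 31.70 × 20.82 = 659.94 Gt C.
M(t) = M_∞ + (M₀ − M_∞)·e^(−t/τ); t/τ = 19.4/20.82 = 0.9319, so e^(−t/τ) = 0.3938.
M(t) = 659.94 + 1131 × 0.3938 = 1105.4 Gt C.

1110 Gt C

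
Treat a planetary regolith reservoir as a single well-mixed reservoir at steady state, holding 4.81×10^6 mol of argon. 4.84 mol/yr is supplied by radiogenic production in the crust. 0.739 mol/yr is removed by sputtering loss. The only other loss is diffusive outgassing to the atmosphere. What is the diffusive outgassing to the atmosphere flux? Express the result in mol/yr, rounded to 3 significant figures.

At steady state ΣF_in = ΣF_out.
ΣF_in = 4.8400 mol/yr.
Diffusive outgassing to the atmosphere flux = ΣF_in − (0.739) = 4.8400 − 0.7390 = 4.101 mol/yr.

4.10 mol/yr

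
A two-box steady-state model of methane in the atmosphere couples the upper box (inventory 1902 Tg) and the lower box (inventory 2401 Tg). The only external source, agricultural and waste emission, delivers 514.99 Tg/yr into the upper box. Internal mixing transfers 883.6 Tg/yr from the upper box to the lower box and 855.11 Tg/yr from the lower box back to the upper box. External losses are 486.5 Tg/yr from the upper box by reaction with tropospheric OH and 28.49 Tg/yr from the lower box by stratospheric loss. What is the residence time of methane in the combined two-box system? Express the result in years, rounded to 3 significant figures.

8.36 yr

Residence time in the combined system uses the total inventory and the total *external* removal — internal exchanges between the two boxes cancel.
M_total = 1902 + 2401 = 4303.0 Tg.
ΣF_external_out = 486.5 + 28.49 = 514.99 Tg/yr.
τ = M_total / ΣF_ext = 4303.0 / 514.99 = 8.356 yr.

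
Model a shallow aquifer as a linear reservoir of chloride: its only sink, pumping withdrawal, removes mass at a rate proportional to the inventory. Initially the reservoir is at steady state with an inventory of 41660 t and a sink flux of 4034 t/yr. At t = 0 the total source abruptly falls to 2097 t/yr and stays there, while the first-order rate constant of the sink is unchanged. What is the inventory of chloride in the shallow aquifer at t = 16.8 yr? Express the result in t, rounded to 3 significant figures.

25600 t

The sink rate constant is k = F₀/M₀ = 4034/41660 = 0.09683 yr⁻¹.
Solving dM/dt = F₁ − kM with M(0) = M₀ gives M(t) = F₁/k + (M₀ − F₁/k)·e^(−kt).
F₁/k = 2097/0.09683 = 21656 t; kt = 0.09683 × 16.8 = 1.627, e^(−kt) = 0.1966.
M(16.8) = 21656 + (41660 − 21656) × 0.1966 = 21656 + 3932 = 25588 t.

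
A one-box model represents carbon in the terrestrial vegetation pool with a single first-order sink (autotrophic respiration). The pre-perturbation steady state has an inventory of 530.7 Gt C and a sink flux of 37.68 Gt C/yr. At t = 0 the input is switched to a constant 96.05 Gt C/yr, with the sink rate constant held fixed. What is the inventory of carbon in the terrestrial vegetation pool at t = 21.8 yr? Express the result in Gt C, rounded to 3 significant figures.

1180 Gt C

Residence time τ = M₀/F₀ = 14.08 yr. The eventual steady state is M_∞ = M₀·(F₁/F₀) = 530.7 × 96.05/37.68 = 1352.8 Gt C.
The anomaly ΔM(t) = M(t) − M_∞ decays as ΔM₀·e^(−t/τ) with ΔM₀ = 530.7 − 1352.8 = −822.1 Gt C.
At t = 21.8 yr, e^(−t/τ) = e^(−1.548) = 0.2127, so ΔM = −174.9 Gt C and M = 1352.8 − 174.9 = 1177.9 Gt C.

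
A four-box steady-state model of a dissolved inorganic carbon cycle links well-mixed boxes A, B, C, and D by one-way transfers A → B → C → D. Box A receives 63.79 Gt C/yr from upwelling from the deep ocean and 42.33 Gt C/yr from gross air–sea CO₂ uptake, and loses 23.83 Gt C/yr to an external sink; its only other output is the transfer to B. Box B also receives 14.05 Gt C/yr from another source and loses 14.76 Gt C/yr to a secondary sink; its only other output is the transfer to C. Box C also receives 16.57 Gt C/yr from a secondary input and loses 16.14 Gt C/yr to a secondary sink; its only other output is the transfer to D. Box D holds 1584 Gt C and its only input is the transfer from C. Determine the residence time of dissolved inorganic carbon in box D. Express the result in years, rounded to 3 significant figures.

19.3 yr

Box A: F(A→B) = (63.79 + 42.33) − 23.83 = 82.290 Gt C/yr.
Box B: F(B→C) = (82.290 + 14.05) − 14.76 = 81.580 Gt C/yr.
Box C: F(C→D) = (81.580 + 16.57) − 16.14 = 82.010 Gt C/yr.
Box D throughput = its input = 82.010 Gt C/yr; τ = 1584 / 82.010 = 19.31 yr.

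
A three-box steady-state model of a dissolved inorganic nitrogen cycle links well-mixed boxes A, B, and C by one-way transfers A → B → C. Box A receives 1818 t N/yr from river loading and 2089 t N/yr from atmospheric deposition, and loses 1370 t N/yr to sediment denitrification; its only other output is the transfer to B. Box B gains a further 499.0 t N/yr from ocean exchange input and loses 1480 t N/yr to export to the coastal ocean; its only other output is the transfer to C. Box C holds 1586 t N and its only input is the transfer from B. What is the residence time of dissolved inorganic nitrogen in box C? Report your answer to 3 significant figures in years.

1.02 yr

Box A: F(A→B) = (1818 + 2089) − 1370 = 2537.0 t N/yr.
Box B: F(B→C) = (2537.0 + 499.0) − 1480 = 1556.0 t N/yr.
Box C throughput = its input = 1556.0 t N/yr; τ = 1586 / 1556.0 = 1.019 yr.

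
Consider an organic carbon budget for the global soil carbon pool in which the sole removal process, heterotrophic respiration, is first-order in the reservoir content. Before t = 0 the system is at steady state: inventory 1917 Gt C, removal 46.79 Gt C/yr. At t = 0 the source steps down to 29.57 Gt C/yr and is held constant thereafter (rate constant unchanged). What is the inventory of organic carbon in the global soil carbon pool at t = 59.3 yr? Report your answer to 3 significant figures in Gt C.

τ = M₀/F₀ = 1917/46.79 = 40.97 yr; rate constant k = 1/τ.
New steady state M_∞ = F₁/k = F₁·τ = 29.57 × 40.97 = 1211.5 Gt C.
M(t) = M_∞ + (M₀ − M_∞)·e^(−t/τ); t/τ = 59.3/40.97 = 1.447, so e^(−t/τ) = 0.2352.
M(t) = 1211.5 + 705.5 × 0.2352 = 1377.4 Gt C.

1380 Gt C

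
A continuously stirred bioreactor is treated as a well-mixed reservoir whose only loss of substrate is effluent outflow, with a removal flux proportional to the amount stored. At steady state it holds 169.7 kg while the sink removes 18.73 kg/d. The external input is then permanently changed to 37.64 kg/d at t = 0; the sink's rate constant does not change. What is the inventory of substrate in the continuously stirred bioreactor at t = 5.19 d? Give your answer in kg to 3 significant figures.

244 kg

Residence time τ = M₀/F₀ = 9.060 d. The eventual steady state is M_∞ = M₀·(F₁/F₀) = 169.7 × 37.64/18.73 = 341.03 kg.
The anomaly ΔM(t) = M(t) − M_∞ decays as ΔM₀·e^(−t/τ) with ΔM₀ = 169.7 − 341.03 = −171.3 kg.
At t = 5.19 d, e^(−t/τ) = e^(−0.5728) = 0.5639, so ΔM = −96.62 kg and M = 341.03 − 96.62 = 244.41 kg.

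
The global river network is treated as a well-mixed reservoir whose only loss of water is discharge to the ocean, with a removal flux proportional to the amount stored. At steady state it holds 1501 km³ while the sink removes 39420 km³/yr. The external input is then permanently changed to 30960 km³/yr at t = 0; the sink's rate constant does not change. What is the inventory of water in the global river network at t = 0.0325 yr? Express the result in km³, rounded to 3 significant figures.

1320 km³

The sink rate constant is k = F₀/M₀ = 39420/1501 = 26.26 yr⁻¹.
Solving dM/dt = F₁ − kM with M(0) = M₀ gives M(t) = F₁/k + (M₀ − F₁/k)·e^(−kt).
F₁/k = 30960/26.26 = 1178.9 km³; kt = 26.26 × 0.0325 = 0.8535, e^(−kt) = 0.4259.
M(0.0325) = 1178.9 + (1501 − 1178.9) × 0.4259 = 1178.9 + 137.2 = 1316.1 km³.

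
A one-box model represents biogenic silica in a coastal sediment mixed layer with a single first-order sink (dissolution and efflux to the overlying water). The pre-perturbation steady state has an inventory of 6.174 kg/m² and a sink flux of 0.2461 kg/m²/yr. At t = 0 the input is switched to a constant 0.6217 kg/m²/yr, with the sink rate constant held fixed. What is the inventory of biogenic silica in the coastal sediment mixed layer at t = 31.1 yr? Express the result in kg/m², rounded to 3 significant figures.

12.9 kg/m²

Residence time τ = M₀/F₀ = 25.09 yr. The eventual steady state is M_∞ = M₀·(F₁/F₀) = 6.174 × 0.6217/0.2461 = 15.597 kg/m².
The anomaly ΔM(t) = M(t) − M_∞ decays as ΔM₀·e^(−t/τ) with ΔM₀ = 6.174 − 15.597 = −9.423 kg/m².
At t = 31.1 yr, e^(−t/τ) = e^(−1.240) = 0.2895, so ΔM = −2.728 kg/m² and M = 15.597 − 2.728 = 12.869 kg/m².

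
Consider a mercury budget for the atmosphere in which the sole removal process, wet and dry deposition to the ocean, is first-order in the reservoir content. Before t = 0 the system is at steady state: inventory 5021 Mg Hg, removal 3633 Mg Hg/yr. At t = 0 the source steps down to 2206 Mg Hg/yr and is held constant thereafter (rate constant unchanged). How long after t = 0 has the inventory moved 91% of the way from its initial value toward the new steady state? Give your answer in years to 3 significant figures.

τ = M₀/F₀ = 5021/3633 = 1.382 yr.
The remaining gap fraction is e^(−t/τ); 91% covered ⇒ e^(−t/τ) = 0.0900.
t = −τ ln(0.0900) = 1.382 × 2.408 = 3.328 yr.

3.33 yr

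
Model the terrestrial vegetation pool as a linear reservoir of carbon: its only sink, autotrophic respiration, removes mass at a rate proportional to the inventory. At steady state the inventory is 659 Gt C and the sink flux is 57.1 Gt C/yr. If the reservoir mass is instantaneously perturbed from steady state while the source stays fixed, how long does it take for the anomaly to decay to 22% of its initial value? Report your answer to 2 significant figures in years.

For a linear reservoir the anomaly decays as exp(−t/τ) with τ = M/F = 659/57.1 = 11.54 yr.
exp(−t/τ) = 0.22 ⇒ t = −τ ln(0.22) = 11.54 × 1.514 = 17.47 yr.

17 yr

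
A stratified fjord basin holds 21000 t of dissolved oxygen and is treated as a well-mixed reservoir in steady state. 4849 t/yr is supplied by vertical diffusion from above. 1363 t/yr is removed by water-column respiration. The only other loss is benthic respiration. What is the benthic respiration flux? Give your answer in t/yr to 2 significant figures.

3500 t/yr

At steady state ΣF_in = ΣF_out.
ΣF_in = 4849.0 t/yr.
Benthic respiration flux = ΣF_in − (1363) = 4849.0 − 1363 = 3486 t/yr.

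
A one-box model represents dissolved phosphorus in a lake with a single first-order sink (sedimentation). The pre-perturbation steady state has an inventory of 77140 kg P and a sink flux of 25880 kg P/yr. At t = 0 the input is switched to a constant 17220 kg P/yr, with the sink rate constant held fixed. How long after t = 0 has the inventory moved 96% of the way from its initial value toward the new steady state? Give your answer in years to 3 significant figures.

9.59 yr

τ = M₀/F₀ = 77140/25880 = 2.981 yr.
The remaining gap fraction is e^(−t/τ); 96% covered ⇒ e^(−t/τ) = 0.0400.
t = −τ ln(0.0400) = 2.981 × 3.219 = 9.594 yr.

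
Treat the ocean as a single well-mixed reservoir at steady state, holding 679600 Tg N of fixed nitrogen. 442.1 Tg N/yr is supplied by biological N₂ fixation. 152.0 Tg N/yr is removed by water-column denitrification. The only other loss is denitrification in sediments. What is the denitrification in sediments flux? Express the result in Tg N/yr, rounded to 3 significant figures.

290 Tg N/yr

At steady state ΣF_in = ΣF_out.
ΣF_in = 442.10 Tg N/yr.
Denitrification in sediments flux = ΣF_in − (152.0) = 442.10 − 152.0 = 290.1 Tg N/yr.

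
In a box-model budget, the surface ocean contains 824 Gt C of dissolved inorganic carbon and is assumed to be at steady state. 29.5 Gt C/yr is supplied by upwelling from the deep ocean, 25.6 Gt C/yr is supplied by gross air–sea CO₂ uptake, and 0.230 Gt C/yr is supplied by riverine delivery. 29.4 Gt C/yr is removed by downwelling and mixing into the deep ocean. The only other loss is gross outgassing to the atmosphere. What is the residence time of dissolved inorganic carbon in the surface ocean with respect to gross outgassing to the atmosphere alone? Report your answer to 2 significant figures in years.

At steady state ΣF_in = ΣF_out.
ΣF_in = 29.5 + 25.6 + 0.230 = 55.330 Gt C/yr.
Gross outgassing to the atmosphere flux = ΣF_in − (29.4) = 55.330 − 29.40 = 25.93 Gt C/yr.
τ = M / F = 824 / 25.93 = 31.78 yr.

32 yr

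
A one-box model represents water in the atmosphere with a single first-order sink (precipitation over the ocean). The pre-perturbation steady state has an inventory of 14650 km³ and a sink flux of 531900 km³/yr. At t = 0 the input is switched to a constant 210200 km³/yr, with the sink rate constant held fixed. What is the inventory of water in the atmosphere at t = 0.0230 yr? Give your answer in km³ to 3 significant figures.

9630 km³

The sink rate constant is k = F₀/M₀ = 531900/14650 = 36.31 yr⁻¹.
Solving dM/dt = F₁ − kM with M(0) = M₀ gives M(t) = F₁/k + (M₀ − F₁/k)·e^(−kt).
F₁/k = 210200/36.31 = 5789.5 km³; kt = 36.31 × 0.0230 = 0.8351, e^(−kt) = 0.4338.
M(0.0230) = 5789.5 + (14650 − 5789.5) × 0.4338 = 5789.5 + 3844 = 9633.6 km³.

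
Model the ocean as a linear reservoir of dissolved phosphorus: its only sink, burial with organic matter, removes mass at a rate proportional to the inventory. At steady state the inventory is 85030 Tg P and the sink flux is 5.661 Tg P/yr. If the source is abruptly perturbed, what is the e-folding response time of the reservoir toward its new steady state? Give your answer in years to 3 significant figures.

For a linear reservoir the response time equals the residence time τ = M/F.
τ = 85030 / 5.661 = 15020 yr.

15000 yr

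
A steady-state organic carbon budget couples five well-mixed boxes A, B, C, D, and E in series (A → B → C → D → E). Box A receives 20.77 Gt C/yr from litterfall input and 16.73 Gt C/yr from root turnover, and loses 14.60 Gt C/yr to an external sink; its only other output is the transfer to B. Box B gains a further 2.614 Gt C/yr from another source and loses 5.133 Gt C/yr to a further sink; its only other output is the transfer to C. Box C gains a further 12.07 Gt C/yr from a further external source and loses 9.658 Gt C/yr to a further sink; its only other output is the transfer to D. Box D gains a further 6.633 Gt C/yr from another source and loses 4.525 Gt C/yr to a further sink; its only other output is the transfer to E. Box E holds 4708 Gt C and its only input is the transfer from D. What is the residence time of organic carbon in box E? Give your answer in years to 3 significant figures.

189 yr

Box A: F(A→B) = (20.77 + 16.73) − 14.60 = 22.900 Gt C/yr.
Box B: F(B→C) = (22.900 + 2.614) − 5.133 = 20.381 Gt C/yr.
Box C: F(C→D) = (20.381 + 12.07) − 9.658 = 22.793 Gt C/yr.
Box D: F(D→E) = (22.793 + 6.633) − 4.525 = 24.901 Gt C/yr.
Box E throughput = its input = 24.901 Gt C/yr; τ = 4708 / 24.901 = 189.1 yr.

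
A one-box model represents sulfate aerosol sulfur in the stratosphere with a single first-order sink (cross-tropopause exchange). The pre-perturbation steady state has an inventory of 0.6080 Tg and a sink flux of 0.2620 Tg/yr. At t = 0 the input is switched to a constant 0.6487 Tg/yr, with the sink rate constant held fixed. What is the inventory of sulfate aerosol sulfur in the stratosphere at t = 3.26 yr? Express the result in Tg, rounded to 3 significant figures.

1.29 Tg

The sink rate constant is k = F₀/M₀ = 0.2620/0.6080 = 0.4309 yr⁻¹.
Solving dM/dt = F₁ − kM with M(0) = M₀ gives M(t) = F₁/k + (M₀ − F₁/k)·e^(−kt).
F₁/k = 0.6487/0.4309 = 1.5054 Tg; kt = 0.4309 × 3.26 = 1.405, e^(−kt) = 0.2454.
M(3.26) = 1.5054 + (0.6080 − 1.5054) × 0.2454 = 1.5054 − 0.2202 = 1.2851 Tg.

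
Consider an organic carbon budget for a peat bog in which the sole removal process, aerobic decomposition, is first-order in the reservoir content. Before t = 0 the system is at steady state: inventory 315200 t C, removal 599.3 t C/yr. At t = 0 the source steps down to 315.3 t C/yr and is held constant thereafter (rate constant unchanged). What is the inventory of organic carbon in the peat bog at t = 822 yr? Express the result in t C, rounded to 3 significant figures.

τ = M₀/F₀ = 315200/599.3 = 525.9 yr; rate constant k = 1/τ.
New steady state M_∞ = F₁/k = F₁·τ = 315.3 × 525.9 = 165830 t C.
M(t) = M_∞ + (M₀ − M_∞)·e^(−t/τ); t/τ = 822/525.9 = 1.563, so e^(−t/τ) = 0.2095.
M(t) = 165830 + 149400 × 0.2095 = 197130 t C.

197000 t C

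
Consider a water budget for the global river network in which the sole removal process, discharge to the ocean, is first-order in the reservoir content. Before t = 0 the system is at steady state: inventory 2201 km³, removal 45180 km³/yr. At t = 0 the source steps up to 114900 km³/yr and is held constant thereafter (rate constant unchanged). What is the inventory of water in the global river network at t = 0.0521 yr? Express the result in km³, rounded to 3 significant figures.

4430 km³

The sink rate constant is k = F₀/M₀ = 45180/2201 = 20.53 yr⁻¹.
Solving dM/dt = F₁ − kM with M(0) = M₀ gives M(t) = F₁/k + (M₀ − F₁/k)·e^(−kt).
F₁/k = 114900/20.53 = 5597.5 km³; kt = 20.53 × 0.0521 = 1.069, e^(−kt) = 0.3432.
M(0.0521) = 5597.5 + (2201 − 5597.5) × 0.3432 = 5597.5 − 1166 = 4431.8 km³.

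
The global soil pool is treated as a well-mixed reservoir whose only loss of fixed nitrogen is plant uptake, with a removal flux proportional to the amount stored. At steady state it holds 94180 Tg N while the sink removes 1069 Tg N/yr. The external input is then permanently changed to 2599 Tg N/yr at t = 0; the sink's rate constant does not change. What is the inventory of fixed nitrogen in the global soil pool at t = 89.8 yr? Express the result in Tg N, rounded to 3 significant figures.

180000 Tg N

The sink rate constant is k = F₀/M₀ = 1069/94180 = 0.01135 yr⁻¹.
Solving dM/dt = F₁ − kM with M(0) = M₀ gives M(t) = F₁/k + (M₀ − F₁/k)·e^(−kt).
F₁/k = 2599/0.01135 = 228970 Tg N; kt = 0.01135 × 89.8 = 1.019, e^(−kt) = 0.3609.
M(89.8) = 228970 + (94180 − 228970) × 0.3609 = 228970 − 48640 = 180330 Tg N.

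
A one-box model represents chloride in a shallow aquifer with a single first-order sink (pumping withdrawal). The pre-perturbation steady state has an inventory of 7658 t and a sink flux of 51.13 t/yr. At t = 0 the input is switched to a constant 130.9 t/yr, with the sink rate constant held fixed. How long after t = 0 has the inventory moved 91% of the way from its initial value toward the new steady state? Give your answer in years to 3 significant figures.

τ = M₀/F₀ = 7658/51.13 = 149.8 yr.
The remaining gap fraction is e^(−t/τ); 91% covered ⇒ e^(−t/τ) = 0.0900.
t = −τ ln(0.0900) = 149.8 × 2.408 = 360.7 yr.

361 yr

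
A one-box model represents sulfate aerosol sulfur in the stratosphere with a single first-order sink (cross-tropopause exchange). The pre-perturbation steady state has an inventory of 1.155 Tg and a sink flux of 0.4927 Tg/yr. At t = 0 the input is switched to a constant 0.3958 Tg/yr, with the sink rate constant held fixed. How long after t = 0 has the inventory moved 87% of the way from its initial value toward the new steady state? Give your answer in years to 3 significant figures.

τ = M₀/F₀ = 1.155/0.4927 = 2.344 yr.
The remaining gap fraction is e^(−t/τ); 87% covered ⇒ e^(−t/τ) = 0.130.
t = −τ ln(0.130) = 2.344 × 2.040 = 4.783 yr.

4.78 yr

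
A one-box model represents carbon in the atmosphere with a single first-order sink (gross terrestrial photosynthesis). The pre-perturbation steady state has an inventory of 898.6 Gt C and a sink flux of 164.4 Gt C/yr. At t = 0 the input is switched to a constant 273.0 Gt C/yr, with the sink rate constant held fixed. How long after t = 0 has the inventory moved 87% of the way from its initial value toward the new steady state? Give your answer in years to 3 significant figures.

τ = M₀/F₀ = 898.6/164.4 = 5.466 yr.
The remaining gap fraction is e^(−t/τ); 87% covered ⇒ e^(−t/τ) = 0.130.
t = −τ ln(0.130) = 5.466 × 2.040 = 11.15 yr.

11.2 yr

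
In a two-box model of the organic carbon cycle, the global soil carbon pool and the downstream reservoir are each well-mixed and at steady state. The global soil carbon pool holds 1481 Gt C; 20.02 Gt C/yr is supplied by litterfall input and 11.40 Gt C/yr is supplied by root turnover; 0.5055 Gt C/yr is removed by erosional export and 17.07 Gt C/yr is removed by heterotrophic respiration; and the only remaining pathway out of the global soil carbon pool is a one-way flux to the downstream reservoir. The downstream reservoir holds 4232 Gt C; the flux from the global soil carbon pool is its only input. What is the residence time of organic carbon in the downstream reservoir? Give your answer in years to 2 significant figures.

310 yr

Balance the global soil carbon pool: ΣF_in = 20.02 + 11.40 = 31.420 Gt C/yr.
Flux to the downstream reservoir = ΣF_in − (0.5055 + 17.07) = 13.845 Gt C/yr.
At steady state the output of the downstream reservoir equals its input, 13.845 Gt C/yr.
τ = M / F = 4232 / 13.845 = 305.7 yr.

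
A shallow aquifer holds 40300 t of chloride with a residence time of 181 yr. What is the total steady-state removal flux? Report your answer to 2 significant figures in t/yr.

220 t/yr

F = M / τ = 40300 / 181 = 222.7 t/yr.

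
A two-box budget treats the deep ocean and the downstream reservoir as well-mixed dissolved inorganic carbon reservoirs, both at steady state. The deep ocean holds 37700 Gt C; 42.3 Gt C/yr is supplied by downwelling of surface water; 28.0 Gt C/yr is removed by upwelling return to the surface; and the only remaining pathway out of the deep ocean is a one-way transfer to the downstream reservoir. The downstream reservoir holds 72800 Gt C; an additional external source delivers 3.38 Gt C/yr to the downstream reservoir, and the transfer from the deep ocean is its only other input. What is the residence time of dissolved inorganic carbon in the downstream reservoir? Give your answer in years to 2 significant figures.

4100 yr

Balance the deep ocean: ΣF_in = 42.300 Gt C/yr.
Transfer to the downstream reservoir = ΣF_in − (28.0) = 14.300 Gt C/yr.
Total input to the downstream reservoir = 14.300 + 3.38 = 17.680 Gt C/yr; at steady state this equals its total output.
τ = M / F = 72800 / 17.680 = 4118 yr.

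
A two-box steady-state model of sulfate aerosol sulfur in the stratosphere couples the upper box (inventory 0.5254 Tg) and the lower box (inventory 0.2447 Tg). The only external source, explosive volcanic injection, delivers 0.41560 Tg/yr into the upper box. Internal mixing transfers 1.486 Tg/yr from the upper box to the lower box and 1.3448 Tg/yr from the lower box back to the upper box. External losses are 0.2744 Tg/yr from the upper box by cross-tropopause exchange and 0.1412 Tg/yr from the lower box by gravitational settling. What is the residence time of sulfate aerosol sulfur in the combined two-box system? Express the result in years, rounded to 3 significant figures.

Treat the two boxes together as one reservoir: the mixing fluxes between them are internal recycling, so τ = ΣM / Σ(external losses).
M_total = 0.5254 + 0.2447 = 0.77010 Tg.
ΣF_external_out = 0.2744 + 0.1412 = 0.41560 Tg/yr.
τ = M_total / ΣF_ext = 0.77010 / 0.41560 = 1.853 yr.

1.85 yr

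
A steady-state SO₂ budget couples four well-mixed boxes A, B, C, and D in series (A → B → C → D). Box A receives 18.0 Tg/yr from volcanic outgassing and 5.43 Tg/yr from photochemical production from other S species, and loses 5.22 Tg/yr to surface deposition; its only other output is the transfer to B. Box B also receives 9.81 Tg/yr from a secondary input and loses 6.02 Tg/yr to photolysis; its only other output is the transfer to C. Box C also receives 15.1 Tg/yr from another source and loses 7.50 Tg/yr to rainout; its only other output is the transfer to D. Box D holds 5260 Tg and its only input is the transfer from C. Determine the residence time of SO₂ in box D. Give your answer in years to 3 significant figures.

178 yr

Box A: F(A→B) = (18.0 + 5.43) − 5.22 = 18.210 Tg/yr.
Box B: F(B→C) = (18.210 + 9.81) − 6.02 = 22.000 Tg/yr.
Box C: F(C→D) = (22.000 + 15.1) − 7.50 = 29.600 Tg/yr.
Box D throughput = its input = 29.600 Tg/yr; τ = 5260 / 29.600 = 177.7 yr.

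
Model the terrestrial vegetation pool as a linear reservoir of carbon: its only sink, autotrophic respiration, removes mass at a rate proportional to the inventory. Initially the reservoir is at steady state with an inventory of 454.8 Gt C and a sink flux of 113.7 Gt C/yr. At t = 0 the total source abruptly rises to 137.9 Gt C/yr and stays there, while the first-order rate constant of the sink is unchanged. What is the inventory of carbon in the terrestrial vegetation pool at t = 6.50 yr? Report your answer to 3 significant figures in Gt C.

533 Gt C

τ = M₀/F₀ = 454.8/113.7 = 4.000 yr; rate constant k = 1/τ.
New steady state M_∞ = F₁/k = F₁·τ = 137.9 × 4.000 = 551.60 Gt C.
M(t) = M_∞ + (M₀ − M_∞)·e^(−t/τ); t/τ = 6.50/4.000 = 1.625, so e^(−t/τ) = 0.1969.
M(t) = 551.60 − 96.80 × 0.1969 = 532.54 Gt C.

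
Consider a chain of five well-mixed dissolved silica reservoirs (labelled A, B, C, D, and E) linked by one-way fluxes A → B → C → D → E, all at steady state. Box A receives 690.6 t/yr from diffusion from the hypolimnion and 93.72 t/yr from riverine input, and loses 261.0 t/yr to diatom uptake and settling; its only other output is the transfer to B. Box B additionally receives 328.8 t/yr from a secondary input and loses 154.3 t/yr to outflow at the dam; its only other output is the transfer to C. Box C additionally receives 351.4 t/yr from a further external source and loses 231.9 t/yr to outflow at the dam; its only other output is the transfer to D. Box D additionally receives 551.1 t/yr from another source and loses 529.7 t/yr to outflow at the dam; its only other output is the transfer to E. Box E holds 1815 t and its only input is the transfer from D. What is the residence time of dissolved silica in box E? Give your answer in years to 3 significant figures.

2.16 yr

Box A: F(A→B) = (690.6 + 93.72) − 261.0 = 523.32 t/yr.
Box B: F(B→C) = (523.32 + 328.8) − 154.3 = 697.82 t/yr.
Box C: F(C→D) = (697.82 + 351.4) − 231.9 = 817.32 t/yr.
Box D: F(D→E) = (817.32 + 551.1) − 529.7 = 838.72 t/yr.
Box E throughput = its input = 838.72 t/yr; τ = 1815 / 838.72 = 2.164 yr.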